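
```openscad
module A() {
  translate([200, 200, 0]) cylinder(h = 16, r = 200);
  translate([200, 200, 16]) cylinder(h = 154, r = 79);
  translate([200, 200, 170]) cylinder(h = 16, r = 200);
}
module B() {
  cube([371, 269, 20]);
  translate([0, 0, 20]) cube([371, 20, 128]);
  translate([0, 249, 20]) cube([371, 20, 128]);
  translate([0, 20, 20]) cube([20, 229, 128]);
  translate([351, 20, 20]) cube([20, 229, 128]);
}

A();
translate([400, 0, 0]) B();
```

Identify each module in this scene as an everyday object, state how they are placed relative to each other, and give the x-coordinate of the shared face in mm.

A is a spool. B is an open box. The open box is against the spool's +x side, with their −y faces flush. The x-coordinate of the shared face is 400 mm.

The spool's +x face and the open box's −x face are both at x = 400 mm.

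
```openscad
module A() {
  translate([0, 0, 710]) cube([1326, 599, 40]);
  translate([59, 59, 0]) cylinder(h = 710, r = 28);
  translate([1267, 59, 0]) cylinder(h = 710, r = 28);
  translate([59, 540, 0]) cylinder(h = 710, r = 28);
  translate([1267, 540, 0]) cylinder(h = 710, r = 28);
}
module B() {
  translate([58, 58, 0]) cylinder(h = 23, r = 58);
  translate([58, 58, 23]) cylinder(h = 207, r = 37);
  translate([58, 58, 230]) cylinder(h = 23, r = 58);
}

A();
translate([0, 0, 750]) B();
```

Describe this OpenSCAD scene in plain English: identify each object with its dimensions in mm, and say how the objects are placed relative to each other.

A is a table: top 1326 mm (x) × 599 mm (y), 40 mm thick, upper face at z = 750 mm, on four round legs of 56 mm diameter, each leg's bounding box inset 31 mm from the nearest pair of top edges, running from z = 0 to the bottom of the top.

B is a spool: two coaxial disc flanges of radius 58 mm and thickness 23 mm, joined by a core cylinder of radius 37 mm and height 207 mm. The lower flange rests on z = 0 and the three cylinders share a vertical axis.

The spool is on top of the table.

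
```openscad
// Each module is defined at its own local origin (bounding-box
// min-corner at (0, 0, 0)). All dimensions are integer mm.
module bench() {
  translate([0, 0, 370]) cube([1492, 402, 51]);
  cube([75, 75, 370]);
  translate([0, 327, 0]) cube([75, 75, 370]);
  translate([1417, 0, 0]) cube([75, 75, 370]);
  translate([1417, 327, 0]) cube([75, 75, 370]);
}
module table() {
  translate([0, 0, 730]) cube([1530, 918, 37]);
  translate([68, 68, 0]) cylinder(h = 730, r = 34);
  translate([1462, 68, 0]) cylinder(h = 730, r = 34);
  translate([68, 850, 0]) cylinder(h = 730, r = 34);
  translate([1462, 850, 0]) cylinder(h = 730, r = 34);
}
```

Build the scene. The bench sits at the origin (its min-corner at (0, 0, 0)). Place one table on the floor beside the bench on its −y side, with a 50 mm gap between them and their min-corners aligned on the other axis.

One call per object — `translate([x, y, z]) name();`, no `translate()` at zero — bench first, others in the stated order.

bench();
translate([0, -968, 0]) table();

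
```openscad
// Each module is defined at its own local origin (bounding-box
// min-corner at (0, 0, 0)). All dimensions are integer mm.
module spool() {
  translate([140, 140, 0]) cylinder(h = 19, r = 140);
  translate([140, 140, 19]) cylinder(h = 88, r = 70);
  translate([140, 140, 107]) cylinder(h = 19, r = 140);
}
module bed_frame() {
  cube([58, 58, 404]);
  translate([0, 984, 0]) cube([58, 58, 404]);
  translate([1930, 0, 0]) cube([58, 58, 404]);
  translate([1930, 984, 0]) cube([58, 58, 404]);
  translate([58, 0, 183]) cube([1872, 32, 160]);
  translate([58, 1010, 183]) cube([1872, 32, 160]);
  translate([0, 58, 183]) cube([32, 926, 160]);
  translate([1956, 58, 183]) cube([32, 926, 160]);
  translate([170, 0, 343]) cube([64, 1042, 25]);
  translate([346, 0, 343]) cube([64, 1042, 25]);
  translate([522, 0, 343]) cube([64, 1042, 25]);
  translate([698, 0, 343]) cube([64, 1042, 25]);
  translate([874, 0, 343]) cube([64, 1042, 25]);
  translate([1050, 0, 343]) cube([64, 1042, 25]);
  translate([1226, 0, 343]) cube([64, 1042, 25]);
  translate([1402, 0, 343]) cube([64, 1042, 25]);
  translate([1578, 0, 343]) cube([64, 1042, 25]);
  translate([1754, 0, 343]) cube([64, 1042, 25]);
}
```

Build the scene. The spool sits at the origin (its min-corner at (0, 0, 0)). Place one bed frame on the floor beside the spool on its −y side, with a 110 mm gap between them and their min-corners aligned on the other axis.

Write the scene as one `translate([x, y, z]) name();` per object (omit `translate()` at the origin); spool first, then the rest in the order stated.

spool();
translate([0, -1152, 0]) bed_frame();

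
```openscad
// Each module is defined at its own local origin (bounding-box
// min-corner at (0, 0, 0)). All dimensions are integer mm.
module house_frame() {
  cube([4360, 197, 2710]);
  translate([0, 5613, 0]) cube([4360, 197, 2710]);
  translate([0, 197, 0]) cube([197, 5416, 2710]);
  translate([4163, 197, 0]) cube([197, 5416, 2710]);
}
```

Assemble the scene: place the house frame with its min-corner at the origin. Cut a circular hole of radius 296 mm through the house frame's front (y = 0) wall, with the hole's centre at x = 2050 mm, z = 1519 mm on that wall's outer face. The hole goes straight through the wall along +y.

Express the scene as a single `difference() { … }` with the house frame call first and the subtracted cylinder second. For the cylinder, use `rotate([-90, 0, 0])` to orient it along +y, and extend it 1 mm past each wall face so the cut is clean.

difference() {
  house_frame();
  translate([2050, -1, 1519]) rotate([-90, 0, 0]) cylinder(h = 199, r = 296);
}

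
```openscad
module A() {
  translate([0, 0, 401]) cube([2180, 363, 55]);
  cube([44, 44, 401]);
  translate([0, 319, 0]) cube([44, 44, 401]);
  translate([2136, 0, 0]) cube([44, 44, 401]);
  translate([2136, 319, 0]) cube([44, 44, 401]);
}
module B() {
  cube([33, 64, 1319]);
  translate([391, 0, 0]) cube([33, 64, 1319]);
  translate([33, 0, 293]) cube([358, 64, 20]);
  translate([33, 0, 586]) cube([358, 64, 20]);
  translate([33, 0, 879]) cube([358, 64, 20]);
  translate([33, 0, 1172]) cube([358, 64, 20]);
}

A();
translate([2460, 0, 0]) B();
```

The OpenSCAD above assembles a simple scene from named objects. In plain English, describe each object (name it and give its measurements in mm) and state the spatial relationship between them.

A is a long wooden bench with a 2180 mm (x) × 363 mm (y) seat, 55 mm thick, its top surface 456 mm above the floor. Four 44 mm square legs at the seat corners, flush with the edges, run from z = 0 to the seat underside.

B is a wooden ladder with two side rails of 33×64 mm section and 1319 mm height, set 424 mm apart overall. Between them run 4 rectangular rungs (64 mm deep, 20 mm thick), front faces flush with the rails' −y face. The bottom of the first rung is 293 mm above the floor and each subsequent rung is 293 mm higher than the one below.

The ladder is on the floor beside the bench on its +x side.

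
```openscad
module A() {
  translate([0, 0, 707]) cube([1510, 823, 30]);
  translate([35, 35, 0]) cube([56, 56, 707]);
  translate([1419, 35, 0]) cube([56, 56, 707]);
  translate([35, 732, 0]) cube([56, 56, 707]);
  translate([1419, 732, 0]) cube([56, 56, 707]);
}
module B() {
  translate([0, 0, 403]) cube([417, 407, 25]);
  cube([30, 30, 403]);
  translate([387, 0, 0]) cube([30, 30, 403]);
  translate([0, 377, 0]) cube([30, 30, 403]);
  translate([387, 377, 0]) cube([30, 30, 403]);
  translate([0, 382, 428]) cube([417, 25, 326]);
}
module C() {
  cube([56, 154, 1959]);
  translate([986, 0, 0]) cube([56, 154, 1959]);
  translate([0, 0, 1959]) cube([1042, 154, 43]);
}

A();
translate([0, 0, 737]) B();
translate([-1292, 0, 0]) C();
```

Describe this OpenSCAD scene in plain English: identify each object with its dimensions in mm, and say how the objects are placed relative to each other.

A is a table with a 1510×823 mm rectangular top, 30 mm thick, top surface at z = 737 mm, supported by four 56×56 mm square legs, each inset 35 mm from the nearest pair of top edges, running from the floor.

B is a chair: 417×407 mm seat, 25 mm thick, top at z = 428 mm, on four 30 mm square corner legs flush with the seat edges. A 25 mm thick backrest slab spans the full seat width, extending 326 mm above the seat top, its back face flush with the seat's +y edge.

C is a rectangular door frame: two vertical jambs of 56×154 mm section, 1959 mm tall, with a clear opening 930 mm wide between their inner faces. A header 43 mm tall and 154 mm deep lies on top of the jambs and spans the full outside width.

The chair is on top of the table. The door frame is on the floor beside the table on its −x side.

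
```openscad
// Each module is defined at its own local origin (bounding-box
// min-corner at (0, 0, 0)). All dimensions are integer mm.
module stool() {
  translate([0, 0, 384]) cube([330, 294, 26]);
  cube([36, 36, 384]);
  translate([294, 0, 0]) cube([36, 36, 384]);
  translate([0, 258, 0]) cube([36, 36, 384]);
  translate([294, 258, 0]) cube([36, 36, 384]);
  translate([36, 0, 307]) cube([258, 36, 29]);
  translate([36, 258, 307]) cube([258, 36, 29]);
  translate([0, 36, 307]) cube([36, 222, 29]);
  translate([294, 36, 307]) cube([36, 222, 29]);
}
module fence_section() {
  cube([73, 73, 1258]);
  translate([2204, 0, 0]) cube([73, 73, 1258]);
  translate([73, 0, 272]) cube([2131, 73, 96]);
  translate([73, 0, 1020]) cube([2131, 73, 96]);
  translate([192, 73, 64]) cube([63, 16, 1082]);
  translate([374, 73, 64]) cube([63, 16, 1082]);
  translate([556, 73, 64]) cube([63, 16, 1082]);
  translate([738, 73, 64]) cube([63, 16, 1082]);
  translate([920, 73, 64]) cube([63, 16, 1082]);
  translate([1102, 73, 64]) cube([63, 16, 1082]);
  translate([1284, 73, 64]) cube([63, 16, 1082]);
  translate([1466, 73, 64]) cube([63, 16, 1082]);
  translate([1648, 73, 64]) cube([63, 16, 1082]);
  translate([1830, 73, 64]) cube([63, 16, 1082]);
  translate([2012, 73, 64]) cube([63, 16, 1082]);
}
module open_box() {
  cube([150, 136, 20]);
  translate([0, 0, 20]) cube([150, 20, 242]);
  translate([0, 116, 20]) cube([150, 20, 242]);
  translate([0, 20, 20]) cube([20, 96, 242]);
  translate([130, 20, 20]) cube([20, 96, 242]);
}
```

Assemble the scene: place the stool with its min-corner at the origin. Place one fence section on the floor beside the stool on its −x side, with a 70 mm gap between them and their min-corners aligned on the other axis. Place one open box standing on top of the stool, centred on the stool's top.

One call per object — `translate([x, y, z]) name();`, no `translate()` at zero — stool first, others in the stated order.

stool();
translate([-2347, 0, 0]) fence_section();
translate([90, 79, 410]) open_box();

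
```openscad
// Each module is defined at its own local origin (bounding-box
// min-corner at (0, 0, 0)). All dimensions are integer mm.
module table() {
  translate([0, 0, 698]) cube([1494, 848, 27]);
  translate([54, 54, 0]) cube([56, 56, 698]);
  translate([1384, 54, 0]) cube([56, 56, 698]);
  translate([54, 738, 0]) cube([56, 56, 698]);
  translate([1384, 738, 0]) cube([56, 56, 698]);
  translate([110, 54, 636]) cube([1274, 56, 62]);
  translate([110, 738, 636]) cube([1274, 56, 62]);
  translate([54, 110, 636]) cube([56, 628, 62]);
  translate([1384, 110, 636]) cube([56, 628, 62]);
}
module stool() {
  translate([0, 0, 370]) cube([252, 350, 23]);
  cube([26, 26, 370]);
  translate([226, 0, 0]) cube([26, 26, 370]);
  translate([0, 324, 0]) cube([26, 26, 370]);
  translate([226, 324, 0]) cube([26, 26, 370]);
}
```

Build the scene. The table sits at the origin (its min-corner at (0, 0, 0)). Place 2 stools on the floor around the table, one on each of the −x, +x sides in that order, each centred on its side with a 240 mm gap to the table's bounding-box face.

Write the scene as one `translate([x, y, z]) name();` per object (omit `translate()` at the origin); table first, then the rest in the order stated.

table();
translate([-492, 249, 0]) stool();
translate([1734, 249, 0]) stool();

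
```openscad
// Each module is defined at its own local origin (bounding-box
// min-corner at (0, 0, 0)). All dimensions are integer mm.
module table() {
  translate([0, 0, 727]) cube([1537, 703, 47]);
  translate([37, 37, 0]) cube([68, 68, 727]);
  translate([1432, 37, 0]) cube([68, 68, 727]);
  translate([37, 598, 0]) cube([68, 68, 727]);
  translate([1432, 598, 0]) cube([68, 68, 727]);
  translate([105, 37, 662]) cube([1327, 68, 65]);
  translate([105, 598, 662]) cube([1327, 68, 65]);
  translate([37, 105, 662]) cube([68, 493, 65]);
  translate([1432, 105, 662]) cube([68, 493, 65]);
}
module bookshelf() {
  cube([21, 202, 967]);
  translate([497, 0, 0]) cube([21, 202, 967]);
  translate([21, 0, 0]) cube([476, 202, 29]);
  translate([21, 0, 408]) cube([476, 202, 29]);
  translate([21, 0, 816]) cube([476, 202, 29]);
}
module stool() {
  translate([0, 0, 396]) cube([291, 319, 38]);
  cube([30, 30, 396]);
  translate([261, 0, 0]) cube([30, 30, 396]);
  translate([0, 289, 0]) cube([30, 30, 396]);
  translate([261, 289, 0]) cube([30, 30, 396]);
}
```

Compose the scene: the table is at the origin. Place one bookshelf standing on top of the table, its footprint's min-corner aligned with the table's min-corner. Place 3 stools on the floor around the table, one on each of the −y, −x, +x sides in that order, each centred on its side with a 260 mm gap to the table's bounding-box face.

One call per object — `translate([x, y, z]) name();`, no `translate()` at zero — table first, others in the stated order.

table();
translate([0, 0, 774]) bookshelf();
translate([623, -579, 0]) stool();
translate([-551, 192, 0]) stool();
translate([1797, 192, 0]) stool();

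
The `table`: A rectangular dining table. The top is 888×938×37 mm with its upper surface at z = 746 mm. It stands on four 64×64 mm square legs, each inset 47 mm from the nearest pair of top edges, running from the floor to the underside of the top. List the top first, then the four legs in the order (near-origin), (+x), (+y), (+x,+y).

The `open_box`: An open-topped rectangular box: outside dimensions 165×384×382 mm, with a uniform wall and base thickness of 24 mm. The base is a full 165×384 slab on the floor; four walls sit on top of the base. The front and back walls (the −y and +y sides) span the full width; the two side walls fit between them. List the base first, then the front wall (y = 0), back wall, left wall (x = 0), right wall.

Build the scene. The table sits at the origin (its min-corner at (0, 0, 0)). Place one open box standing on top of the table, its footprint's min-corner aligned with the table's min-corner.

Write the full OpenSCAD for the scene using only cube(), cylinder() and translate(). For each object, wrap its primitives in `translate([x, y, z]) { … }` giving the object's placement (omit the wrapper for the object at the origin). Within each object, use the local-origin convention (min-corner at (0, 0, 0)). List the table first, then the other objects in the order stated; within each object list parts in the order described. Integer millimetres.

translate([0, 0, 709]) cube([888, 938, 37]);
translate([47, 47, 0]) cube([64, 64, 709]);
translate([777, 47, 0]) cube([64, 64, 709]);
translate([47, 827, 0]) cube([64, 64, 709]);
translate([777, 827, 0]) cube([64, 64, 709]);
translate([0, 0, 746]) {
  cube([165, 384, 24]);
  translate([0, 0, 24]) cube([165, 24, 358]);
  translate([0, 360, 24]) cube([165, 24, 358]);
  translate([0, 24, 24]) cube([24, 336, 358]);
  translate([141, 24, 24]) cube([24, 336, 358]);
}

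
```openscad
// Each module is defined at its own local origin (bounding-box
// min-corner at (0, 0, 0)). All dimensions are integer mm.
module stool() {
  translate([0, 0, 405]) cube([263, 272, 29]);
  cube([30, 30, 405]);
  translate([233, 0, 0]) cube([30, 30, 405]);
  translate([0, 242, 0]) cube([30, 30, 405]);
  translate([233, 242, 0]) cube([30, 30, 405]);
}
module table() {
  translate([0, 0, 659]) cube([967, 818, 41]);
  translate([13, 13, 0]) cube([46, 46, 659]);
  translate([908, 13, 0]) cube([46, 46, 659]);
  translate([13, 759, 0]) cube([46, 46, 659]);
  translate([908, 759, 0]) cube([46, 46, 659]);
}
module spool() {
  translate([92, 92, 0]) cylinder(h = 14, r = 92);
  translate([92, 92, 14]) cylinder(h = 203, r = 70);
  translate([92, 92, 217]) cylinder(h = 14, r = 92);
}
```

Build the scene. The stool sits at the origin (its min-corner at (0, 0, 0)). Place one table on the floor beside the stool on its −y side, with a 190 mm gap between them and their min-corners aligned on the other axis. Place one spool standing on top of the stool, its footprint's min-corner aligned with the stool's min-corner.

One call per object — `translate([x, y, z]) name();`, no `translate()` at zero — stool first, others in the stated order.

stool();
translate([0, -1008, 0]) table();
translate([0, 0, 434]) spool();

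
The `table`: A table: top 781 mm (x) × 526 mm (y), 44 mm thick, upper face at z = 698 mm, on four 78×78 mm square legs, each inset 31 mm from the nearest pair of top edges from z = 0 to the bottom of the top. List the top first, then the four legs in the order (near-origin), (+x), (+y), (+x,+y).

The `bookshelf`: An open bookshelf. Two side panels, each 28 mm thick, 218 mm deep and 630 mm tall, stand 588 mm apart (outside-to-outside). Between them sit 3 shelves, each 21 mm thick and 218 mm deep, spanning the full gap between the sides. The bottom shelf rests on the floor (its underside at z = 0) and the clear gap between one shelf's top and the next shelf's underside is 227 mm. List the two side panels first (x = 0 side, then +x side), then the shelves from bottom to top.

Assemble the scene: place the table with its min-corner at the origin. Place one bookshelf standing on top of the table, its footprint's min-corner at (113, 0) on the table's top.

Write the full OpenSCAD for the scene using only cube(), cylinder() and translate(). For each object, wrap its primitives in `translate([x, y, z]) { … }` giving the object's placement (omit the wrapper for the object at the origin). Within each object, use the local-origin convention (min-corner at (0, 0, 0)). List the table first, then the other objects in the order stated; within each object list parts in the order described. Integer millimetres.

translate([0, 0, 654]) cube([781, 526, 44]);
translate([31, 31, 0]) cube([78, 78, 654]);
translate([672, 31, 0]) cube([78, 78, 654]);
translate([31, 417, 0]) cube([78, 78, 654]);
translate([672, 417, 0]) cube([78, 78, 654]);
translate([113, 0, 698]) {
  cube([28, 218, 630]);
  translate([560, 0, 0]) cube([28, 218, 630]);
  translate([28, 0, 0]) cube([532, 218, 21]);
  translate([28, 0, 248]) cube([532, 218, 21]);
  translate([28, 0, 496]) cube([532, 218, 21]);
}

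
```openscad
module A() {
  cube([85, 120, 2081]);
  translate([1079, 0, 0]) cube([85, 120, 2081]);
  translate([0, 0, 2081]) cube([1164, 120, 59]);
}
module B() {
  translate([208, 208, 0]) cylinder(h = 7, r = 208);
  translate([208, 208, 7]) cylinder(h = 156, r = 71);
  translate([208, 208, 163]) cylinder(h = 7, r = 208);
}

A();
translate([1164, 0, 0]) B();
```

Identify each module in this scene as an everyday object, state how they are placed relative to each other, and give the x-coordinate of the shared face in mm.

A is a door frame. B is a spool. The spool is against the door frame's +x side, with their −y faces flush. The x-coordinate of the shared face is 1164 mm.

The door frame's +x face and the spool's −x face are both at x = 1164 mm.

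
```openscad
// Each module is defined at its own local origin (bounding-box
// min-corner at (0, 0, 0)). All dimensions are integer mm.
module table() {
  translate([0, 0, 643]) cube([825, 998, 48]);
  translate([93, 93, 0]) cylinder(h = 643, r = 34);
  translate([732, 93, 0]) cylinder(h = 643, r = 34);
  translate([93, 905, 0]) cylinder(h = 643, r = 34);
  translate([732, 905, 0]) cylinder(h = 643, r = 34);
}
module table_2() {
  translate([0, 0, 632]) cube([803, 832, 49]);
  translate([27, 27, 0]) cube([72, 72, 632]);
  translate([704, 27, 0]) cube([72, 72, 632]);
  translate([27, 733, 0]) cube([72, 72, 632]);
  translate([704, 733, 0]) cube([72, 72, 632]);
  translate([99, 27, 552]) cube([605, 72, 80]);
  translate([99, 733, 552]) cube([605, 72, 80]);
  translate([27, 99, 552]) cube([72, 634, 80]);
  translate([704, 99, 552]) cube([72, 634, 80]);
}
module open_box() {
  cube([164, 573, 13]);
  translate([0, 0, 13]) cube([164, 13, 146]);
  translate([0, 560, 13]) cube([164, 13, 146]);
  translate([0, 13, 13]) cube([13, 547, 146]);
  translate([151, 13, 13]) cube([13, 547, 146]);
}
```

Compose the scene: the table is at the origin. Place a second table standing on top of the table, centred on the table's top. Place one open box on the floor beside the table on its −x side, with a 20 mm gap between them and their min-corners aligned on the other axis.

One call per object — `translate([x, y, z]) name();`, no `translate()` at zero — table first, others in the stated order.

table();
translate([11, 83, 691]) table_2();
translate([-184, 0, 0]) open_box();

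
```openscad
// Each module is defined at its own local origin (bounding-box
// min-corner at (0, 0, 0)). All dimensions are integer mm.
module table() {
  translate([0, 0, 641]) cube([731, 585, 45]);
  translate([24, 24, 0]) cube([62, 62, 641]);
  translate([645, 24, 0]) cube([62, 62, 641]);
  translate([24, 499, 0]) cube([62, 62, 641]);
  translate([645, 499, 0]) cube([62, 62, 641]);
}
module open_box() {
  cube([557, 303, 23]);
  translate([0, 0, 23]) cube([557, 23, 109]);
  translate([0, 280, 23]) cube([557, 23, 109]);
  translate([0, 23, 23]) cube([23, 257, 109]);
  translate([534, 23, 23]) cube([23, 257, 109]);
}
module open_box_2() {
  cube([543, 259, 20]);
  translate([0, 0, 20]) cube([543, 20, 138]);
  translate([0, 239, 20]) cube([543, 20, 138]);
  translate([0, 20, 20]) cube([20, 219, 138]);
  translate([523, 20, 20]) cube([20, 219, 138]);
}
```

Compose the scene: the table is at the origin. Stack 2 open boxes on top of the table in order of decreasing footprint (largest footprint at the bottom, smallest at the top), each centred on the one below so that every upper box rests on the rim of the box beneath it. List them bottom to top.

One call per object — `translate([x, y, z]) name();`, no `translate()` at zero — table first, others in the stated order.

table();
translate([87, 141, 686]) open_box();
translate([94, 163, 818]) open_box_2();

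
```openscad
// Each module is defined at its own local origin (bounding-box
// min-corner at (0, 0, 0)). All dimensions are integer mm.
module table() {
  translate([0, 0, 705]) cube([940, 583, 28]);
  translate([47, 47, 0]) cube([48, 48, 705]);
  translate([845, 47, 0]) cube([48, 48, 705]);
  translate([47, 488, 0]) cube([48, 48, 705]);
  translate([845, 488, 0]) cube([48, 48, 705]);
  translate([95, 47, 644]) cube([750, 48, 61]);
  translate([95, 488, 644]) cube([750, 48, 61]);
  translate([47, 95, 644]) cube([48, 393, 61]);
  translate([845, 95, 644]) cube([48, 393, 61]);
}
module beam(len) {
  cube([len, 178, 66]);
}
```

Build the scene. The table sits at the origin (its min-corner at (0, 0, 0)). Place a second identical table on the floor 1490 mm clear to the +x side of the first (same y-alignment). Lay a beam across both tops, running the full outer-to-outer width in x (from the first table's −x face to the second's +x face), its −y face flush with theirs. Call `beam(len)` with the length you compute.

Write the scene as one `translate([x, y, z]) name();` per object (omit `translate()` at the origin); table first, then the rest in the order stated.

table();
translate([2430, 0, 0]) table();
translate([0, 0, 733]) beam(3370);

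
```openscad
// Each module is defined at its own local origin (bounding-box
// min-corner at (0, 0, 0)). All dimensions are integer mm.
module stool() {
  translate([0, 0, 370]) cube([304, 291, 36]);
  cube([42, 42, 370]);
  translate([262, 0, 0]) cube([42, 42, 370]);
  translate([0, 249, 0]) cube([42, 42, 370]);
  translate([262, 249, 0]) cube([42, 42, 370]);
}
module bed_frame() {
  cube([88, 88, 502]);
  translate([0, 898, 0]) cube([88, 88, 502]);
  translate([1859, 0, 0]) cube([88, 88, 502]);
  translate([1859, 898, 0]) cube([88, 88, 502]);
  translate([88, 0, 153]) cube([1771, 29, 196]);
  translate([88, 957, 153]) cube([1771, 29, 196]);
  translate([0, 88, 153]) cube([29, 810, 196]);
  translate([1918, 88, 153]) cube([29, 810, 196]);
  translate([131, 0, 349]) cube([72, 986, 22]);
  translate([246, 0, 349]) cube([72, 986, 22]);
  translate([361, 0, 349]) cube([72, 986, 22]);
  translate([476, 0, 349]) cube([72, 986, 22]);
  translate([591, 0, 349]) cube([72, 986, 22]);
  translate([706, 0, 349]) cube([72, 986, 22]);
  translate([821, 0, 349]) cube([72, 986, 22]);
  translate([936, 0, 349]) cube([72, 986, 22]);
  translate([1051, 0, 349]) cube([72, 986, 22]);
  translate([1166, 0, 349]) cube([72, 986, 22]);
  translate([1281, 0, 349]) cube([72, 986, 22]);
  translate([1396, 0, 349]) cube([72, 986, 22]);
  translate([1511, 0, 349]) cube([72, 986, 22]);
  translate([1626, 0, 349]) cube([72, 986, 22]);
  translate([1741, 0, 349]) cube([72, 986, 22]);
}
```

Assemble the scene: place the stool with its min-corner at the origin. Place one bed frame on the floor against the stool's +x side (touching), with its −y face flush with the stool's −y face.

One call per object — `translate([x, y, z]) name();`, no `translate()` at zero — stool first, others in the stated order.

stool();
translate([304, 0, 0]) bed_frame();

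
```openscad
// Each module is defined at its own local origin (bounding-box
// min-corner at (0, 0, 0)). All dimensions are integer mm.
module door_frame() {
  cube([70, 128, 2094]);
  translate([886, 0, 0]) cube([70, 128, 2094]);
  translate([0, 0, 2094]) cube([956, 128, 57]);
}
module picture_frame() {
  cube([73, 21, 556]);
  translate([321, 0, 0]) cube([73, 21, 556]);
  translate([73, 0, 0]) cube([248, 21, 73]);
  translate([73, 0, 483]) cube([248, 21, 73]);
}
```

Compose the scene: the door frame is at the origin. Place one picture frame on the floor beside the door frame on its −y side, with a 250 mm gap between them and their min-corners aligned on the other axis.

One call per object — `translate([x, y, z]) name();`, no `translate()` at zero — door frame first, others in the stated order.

door_frame();
translate([0, -271, 0]) picture_frame();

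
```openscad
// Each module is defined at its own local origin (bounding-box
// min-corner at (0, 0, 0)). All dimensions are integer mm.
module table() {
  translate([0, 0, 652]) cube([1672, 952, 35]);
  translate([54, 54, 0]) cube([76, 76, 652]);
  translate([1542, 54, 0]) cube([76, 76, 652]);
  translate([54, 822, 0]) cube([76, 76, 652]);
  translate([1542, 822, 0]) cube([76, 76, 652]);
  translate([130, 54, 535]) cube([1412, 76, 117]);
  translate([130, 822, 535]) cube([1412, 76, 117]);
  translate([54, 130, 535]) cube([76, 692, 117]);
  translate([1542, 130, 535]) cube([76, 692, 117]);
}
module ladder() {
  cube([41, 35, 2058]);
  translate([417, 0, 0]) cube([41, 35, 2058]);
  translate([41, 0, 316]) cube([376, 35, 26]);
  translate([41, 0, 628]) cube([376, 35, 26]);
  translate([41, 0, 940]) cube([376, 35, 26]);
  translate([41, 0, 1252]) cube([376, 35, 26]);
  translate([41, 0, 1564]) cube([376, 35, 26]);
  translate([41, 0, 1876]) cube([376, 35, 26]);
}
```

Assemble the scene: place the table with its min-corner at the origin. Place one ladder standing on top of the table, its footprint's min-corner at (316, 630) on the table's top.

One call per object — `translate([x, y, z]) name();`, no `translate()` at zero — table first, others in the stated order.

table();
translate([316, 630, 687]) ladder();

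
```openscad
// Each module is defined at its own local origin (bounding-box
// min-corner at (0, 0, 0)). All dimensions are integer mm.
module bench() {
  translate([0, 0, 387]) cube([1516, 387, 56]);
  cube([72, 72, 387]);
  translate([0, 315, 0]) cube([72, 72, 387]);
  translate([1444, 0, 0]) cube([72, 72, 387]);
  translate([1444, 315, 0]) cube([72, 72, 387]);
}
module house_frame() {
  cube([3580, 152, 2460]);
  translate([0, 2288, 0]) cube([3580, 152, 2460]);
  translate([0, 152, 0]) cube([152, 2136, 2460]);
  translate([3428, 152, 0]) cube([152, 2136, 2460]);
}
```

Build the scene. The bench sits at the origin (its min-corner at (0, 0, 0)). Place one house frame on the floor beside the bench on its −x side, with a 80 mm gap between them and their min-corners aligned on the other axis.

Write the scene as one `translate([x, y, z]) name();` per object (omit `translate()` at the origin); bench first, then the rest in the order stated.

bench();
translate([-3660, 0, 0]) house_frame();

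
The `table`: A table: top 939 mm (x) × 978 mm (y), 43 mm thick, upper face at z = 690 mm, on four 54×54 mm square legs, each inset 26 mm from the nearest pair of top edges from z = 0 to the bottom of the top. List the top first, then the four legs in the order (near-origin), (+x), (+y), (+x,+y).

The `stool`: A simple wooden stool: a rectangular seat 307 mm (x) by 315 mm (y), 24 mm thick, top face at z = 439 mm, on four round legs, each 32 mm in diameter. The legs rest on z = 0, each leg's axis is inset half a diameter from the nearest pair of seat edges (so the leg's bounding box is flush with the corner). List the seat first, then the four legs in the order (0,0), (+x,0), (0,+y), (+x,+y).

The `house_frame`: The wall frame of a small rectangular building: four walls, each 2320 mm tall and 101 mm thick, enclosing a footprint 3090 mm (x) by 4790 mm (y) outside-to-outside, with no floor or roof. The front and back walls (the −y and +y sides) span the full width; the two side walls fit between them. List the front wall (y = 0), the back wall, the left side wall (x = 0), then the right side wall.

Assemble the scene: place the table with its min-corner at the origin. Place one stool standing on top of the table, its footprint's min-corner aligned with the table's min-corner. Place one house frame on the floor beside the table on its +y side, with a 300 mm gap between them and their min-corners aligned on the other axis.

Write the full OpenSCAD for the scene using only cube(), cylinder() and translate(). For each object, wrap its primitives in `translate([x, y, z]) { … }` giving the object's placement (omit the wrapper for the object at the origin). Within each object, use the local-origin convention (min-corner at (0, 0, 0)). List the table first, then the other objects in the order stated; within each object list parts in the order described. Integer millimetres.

translate([0, 0, 647]) cube([939, 978, 43]);
translate([26, 26, 0]) cube([54, 54, 647]);
translate([859, 26, 0]) cube([54, 54, 647]);
translate([26, 898, 0]) cube([54, 54, 647]);
translate([859, 898, 0]) cube([54, 54, 647]);
translate([0, 0, 690]) {
  translate([0, 0, 415]) cube([307, 315, 24]);
  translate([16, 16, 0]) cylinder(h = 415, r = 16);
  translate([291, 16, 0]) cylinder(h = 415, r = 16);
  translate([16, 299, 0]) cylinder(h = 415, r = 16);
  translate([291, 299, 0]) cylinder(h = 415, r = 16);
}
translate([0, 1278, 0]) {
  cube([3090, 101, 2320]);
  translate([0, 4689, 0]) cube([3090, 101, 2320]);
  translate([0, 101, 0]) cube([101, 4588, 2320]);
  translate([2989, 101, 0]) cube([101, 4588, 2320]);
}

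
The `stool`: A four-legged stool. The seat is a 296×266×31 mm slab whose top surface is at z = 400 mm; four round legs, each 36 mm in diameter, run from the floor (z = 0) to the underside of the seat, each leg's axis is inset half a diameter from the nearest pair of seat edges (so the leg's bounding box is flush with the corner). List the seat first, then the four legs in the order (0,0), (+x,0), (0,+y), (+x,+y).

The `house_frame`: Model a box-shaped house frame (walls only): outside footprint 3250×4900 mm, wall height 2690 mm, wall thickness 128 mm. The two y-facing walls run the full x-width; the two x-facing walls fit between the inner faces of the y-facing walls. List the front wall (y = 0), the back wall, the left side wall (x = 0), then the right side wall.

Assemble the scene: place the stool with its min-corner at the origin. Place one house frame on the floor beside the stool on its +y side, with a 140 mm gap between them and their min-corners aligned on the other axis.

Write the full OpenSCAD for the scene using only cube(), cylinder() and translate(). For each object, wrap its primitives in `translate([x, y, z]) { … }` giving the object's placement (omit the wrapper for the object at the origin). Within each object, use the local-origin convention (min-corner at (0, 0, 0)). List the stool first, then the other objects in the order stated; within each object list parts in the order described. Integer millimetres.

translate([0, 0, 369]) cube([296, 266, 31]);
translate([18, 18, 0]) cylinder(h = 369, r = 18);
translate([278, 18, 0]) cylinder(h = 369, r = 18);
translate([18, 248, 0]) cylinder(h = 369, r = 18);
translate([278, 248, 0]) cylinder(h = 369, r = 18);
translate([0, 406, 0]) {
  cube([3250, 128, 2690]);
  translate([0, 4772, 0]) cube([3250, 128, 2690]);
  translate([0, 128, 0]) cube([128, 4644, 2690]);
  translate([3122, 128, 0]) cube([128, 4644, 2690]);
}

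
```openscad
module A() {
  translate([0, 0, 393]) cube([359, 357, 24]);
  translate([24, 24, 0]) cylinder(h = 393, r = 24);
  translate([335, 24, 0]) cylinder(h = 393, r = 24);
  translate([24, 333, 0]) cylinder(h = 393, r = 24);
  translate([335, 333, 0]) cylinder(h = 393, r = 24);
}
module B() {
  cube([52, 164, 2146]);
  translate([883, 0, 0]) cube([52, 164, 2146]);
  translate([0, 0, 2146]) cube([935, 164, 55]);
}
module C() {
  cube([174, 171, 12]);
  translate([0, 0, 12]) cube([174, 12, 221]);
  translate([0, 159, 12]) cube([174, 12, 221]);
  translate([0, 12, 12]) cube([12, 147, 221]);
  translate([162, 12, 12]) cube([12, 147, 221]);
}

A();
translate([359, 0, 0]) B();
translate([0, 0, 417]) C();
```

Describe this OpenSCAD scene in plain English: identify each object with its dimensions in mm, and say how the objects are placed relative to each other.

A is a simple wooden stool: a rectangular seat 359 mm (x) by 357 mm (y), 24 mm thick, top face at z = 417 mm, on four round legs, each 48 mm in diameter. The legs rest on z = 0, each leg's axis is inset half a diameter from the nearest pair of seat edges (so the leg's bounding box is flush with the corner).

B is a rectangular door frame: two vertical jambs of 52×164 mm section, 2146 mm tall, with a clear opening 831 mm wide between their inner faces. A header 55 mm tall and 164 mm deep lies on top of the jambs and spans the full outside width.

C is an open storage box with external size 174×171×233 mm and wall thickness 12 mm (the base is also 12 mm thick). The base covers the whole footprint; the four walls stand on the base, with the y-facing walls full-width and the x-facing walls fitting between their inner faces.

The door frame is against the stool's +x side, with their −y faces flush. The open box is on top of the stool.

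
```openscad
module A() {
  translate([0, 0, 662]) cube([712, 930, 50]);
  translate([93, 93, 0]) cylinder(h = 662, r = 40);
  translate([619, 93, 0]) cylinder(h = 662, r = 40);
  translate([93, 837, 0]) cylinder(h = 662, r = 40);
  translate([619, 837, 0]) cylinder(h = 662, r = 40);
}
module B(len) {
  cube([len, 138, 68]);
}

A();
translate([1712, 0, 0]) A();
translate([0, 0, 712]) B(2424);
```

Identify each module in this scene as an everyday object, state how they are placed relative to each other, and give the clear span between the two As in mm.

Second table starts at x = 1712; first ends at x = 712; clear span = 1712 − 712 = 1000 mm.

A is a table. B is a beam. A beam spans the tops of two tables. The clear span between the two tables is 1000 mm.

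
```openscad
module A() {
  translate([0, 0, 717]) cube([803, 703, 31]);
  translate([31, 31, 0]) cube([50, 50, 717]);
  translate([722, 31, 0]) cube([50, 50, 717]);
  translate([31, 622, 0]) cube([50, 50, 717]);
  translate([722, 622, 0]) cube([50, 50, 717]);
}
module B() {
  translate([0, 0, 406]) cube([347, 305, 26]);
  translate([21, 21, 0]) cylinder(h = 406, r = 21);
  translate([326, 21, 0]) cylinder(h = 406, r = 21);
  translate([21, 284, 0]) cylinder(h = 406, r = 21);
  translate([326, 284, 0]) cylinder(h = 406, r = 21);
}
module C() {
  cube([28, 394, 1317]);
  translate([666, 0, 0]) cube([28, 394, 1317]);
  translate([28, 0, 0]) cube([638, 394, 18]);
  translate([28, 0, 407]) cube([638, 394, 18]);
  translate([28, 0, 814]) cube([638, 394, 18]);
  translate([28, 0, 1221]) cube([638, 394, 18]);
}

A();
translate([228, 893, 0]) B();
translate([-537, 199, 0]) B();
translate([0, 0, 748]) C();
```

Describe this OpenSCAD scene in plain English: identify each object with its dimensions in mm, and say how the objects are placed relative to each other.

A is a table with a 803×703 mm rectangular top, 31 mm thick, top surface at z = 748 mm, supported by four 50×50 mm square legs, each inset 31 mm from the nearest pair of top edges, running from the floor.

B is a four-legged stool. The seat is a 347×305×26 mm slab whose top surface is at z = 432 mm; four round legs, each 42 mm in diameter, run from the floor (z = 0) to the underside of the seat, each leg's axis is inset half a diameter from the nearest pair of seat edges (so the leg's bounding box is flush with the corner).

C is an open bookshelf. Two side panels, each 28 mm thick, 394 mm deep and 1317 mm tall, stand 694 mm apart (outside-to-outside). Between them sit 4 shelves, each 18 mm thick and 394 mm deep, spanning the full gap between the sides. The bottom shelf rests on the floor (its underside at z = 0) and the clear gap between one shelf's top and the next shelf's underside is 389 mm.

Two stools sit around the table at the +y, −x sides. The bookshelf is on top of the table.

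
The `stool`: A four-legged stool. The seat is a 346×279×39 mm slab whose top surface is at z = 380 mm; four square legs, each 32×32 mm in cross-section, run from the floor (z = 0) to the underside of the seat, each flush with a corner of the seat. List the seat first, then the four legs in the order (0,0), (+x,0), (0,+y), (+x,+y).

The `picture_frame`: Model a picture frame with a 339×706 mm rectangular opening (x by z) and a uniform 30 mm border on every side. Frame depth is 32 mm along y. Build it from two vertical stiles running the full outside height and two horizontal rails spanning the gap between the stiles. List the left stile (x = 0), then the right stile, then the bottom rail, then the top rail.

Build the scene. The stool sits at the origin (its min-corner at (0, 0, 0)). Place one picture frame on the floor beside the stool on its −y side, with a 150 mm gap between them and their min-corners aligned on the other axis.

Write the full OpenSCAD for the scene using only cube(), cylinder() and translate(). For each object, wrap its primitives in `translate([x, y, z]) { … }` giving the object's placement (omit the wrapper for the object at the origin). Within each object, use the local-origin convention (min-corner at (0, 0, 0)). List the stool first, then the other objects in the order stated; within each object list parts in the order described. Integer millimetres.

translate([0, 0, 341]) cube([346, 279, 39]);
cube([32, 32, 341]);
translate([314, 0, 0]) cube([32, 32, 341]);
translate([0, 247, 0]) cube([32, 32, 341]);
translate([314, 247, 0]) cube([32, 32, 341]);
translate([0, -182, 0]) {
  cube([30, 32, 766]);
  translate([369, 0, 0]) cube([30, 32, 766]);
  translate([30, 0, 0]) cube([339, 32, 30]);
  translate([30, 0, 736]) cube([339, 32, 30]);
}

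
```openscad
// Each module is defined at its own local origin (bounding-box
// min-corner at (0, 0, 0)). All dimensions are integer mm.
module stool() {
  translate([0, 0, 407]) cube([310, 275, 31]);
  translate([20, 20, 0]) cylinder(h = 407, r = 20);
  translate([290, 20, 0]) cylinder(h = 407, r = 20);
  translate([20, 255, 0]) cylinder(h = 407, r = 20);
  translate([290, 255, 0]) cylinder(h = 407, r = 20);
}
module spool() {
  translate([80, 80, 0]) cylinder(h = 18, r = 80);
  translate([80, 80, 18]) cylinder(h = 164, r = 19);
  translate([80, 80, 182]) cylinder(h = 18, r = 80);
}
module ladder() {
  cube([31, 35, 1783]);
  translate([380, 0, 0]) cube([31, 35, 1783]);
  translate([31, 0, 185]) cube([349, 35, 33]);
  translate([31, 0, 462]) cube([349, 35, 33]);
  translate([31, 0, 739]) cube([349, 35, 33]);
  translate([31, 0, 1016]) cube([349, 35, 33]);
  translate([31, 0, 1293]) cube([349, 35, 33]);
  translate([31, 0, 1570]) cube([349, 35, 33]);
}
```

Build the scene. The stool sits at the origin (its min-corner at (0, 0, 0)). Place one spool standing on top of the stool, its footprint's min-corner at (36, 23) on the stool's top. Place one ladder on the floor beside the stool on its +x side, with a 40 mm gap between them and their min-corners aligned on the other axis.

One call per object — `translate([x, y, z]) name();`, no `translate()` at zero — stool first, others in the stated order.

stool();
translate([36, 23, 438]) spool();
translate([350, 0, 0]) ladder();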